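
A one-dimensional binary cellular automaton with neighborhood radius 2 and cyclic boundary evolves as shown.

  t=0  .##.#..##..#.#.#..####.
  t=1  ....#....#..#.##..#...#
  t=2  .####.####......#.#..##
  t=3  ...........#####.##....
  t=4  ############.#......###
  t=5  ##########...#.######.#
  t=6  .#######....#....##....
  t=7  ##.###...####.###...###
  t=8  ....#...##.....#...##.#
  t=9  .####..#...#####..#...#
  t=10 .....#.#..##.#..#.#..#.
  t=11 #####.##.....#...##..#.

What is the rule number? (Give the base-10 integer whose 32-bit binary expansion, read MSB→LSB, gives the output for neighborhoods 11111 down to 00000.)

  ##### -> #   bit 31 = 1  t=3,i=13
  ####. -> .   bit 30 = 0  t=0,i=20
  ###.# -> .   bit 29 = 0  t=2,i=4
  ###.. -> .   bit 28 = 0  t=0,i=21
  ##.## -> .   bit 27 = 0  t=2,i=0
  ##.#. -> .   bit 26 = 0  t=0,i=3
  ##..# -> #   bit 25 = 1  t=0,i=9
  ##... -> .   bit 24 = 0  t=2,i=10
  #.### -> .   bit 23 = 0  t=2,i=1
  #.##. -> .   bit 22 = 0  t=1,i=14
  #.#.# -> .   bit 21 = 0  t=0,i=13
  #.#.. -> #   bit 20 = 1  t=0,i=4
  #..## -> .   bit 19 = 0  t=0,i=0
  #..#. -> .   bit 18 = 0  t=0,i=10
  #...# -> .   bit 17 = 0  t=1,i=20
  #.... -> #   bit 16 = 1  t=1,i=1
  .#### -> .   bit 15 = 0  t=0,i=19
  .###. -> #   bit 14 = 1  t=7,i=4
  .##.# -> .   bit 13 = 0  t=0,i=2
  .##.. -> .   bit 12 = 0  t=0,i=8
  .#.## -> .   bit 11 = 0  t=1,i=13
  .#.#. -> #   bit 10 = 1  t=0,i=12
  .#..# -> .   bit 9 = 0  t=0,i=5
  .#... -> .   bit 8 = 0  t=1,i=0
  ..### -> #   bit 7 = 1  t=0,i=18
  ..##. -> .   bit 6 = 0  t=0,i=1
  ..#.# -> .   bit 5 = 0  t=0,i=11
  ..#.. -> #   bit 4 = 1  t=1,i=4
  ...## -> #   bit 3 = 1  t=3,i=10
  ...#. -> #   bit 2 = 1  t=1,i=3
  ....# -> #   bit 1 = 1  t=1,i=2
  ..... -> #   bit 0 = 1  t=2,i=12
  bits 10000010000100010100010010011111 = 2182169759

2182169759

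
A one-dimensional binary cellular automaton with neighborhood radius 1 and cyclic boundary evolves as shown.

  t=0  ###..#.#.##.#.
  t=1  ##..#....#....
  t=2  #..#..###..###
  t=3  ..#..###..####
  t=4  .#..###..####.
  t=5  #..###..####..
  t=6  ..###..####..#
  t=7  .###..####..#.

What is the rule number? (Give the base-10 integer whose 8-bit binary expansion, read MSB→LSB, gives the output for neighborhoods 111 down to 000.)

139

  ### -> #   bit 7 = 1  t=0,i=1
  ##. -> .   bit 6 = 0  t=0,i=2
  #.# -> .   bit 5 = 0  t=0,i=6
  #.. -> .   bit 4 = 0  t=0,i=3
  .## -> #   bit 3 = 1  t=0,i=0
  .#. -> .   bit 2 = 0  t=0,i=5
  ..# -> #   bit 1 = 1  t=0,i=4
  ... -> #   bit 0 = 1  t=1,i=6
  bits 10001011 = 139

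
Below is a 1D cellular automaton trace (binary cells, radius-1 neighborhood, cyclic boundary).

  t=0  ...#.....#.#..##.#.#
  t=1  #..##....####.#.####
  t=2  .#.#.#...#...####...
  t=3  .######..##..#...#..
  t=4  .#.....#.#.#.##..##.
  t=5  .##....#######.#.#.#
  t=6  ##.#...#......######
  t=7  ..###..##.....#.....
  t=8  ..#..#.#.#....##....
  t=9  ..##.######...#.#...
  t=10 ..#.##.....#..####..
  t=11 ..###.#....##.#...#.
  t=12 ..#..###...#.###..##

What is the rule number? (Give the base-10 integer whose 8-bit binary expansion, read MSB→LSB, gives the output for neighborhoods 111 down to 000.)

60

  nb ###: next=.  (t=1,i=10, bit7=0)
  nb ##.: next=.  (t=0,i=15, bit6=0)
  nb #.#: next=#  (t=0,i=10, bit5=1)
  nb #..: next=#  (t=0,i=0, bit4=1)
  nb .##: next=#  (t=0,i=14, bit3=1)
  nb .#.: next=#  (t=0,i=3, bit2=1)
  nb ..#: next=.  (t=0,i=2, bit1=0)
  nb ...: next=.  (t=0,i=1, bit0=0)
  bits 00111100 = 60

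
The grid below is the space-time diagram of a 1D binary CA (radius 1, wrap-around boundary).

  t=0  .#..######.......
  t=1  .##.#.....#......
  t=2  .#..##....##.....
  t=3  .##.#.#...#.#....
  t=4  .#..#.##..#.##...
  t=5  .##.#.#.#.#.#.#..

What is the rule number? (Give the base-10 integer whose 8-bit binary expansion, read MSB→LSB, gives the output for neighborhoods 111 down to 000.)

  ###|.  b7=0 t=0,i=5
  ##.|.  b6=0 t=0,i=9
  #.#|.  b5=0 t=1,i=3
  #..|#  b4=1 t=0,i=2
  .##|#  b3=1 t=0,i=4
  .#.|#  b2=1 t=0,i=1
  ..#|.  b1=0 t=0,i=0
  ...|.  b0=0 t=0,i=11
  bits 00011100 = 28

28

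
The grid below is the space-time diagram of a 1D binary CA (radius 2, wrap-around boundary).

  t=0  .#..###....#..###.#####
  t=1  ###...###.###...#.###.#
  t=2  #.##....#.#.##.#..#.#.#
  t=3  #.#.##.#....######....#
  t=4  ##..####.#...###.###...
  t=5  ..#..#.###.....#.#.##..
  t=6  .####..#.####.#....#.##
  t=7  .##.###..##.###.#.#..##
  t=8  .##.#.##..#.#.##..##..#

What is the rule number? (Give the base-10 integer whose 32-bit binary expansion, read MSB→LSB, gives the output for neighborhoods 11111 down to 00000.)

  [31] ##### => #  t=0,i=20
  [30] ####. => .  t=0,i=21
  [29] ###.# => #  t=0,i=16
  [28] ###.. => #  t=0,i=6
  [27] ##.## => .  t=0,i=17
  [26] ##.#. => #  t=0,i=0
  [25] ##..# => #  t=4,i=2
  [24] ##... => #  t=0,i=7
  [23] #.### => #  t=0,i=18
  [22] #.##. => #  t=2,i=2
  [21] #.#.# => .  t=2,i=10
  [20] #.#.. => #  t=0,i=1
  [19] #..## => .  t=0,i=3
  [18] #..#. => #  t=2,i=17
  [17] #...# => .  t=1,i=4
  [16] #.... => #  t=0,i=8
  [15] .#### => #  t=0,i=19
  [14] .###. => .  t=0,i=5
  [13] .##.# => #  t=2,i=0
  [12] .##.. => .  t=2,i=3
  [11] .#.## => .  t=1,i=17
  [10] .#.#. => .  t=2,i=9
  [9] .#..# => #  t=0,i=2
  [8] .#... => .  t=3,i=8
  [7] ..### => .  t=0,i=4
  [6] ..##. => .  t=3,i=22
  [5] ..#.# => .  t=1,i=16
  [4] ..#.. => #  t=0,i=11
  [3] ...## => .  t=1,i=5
  [2] ...#. => #  t=0,i=10
  [1] ....# => .  t=0,i=9
  [0] ..... => #  t=5,i=12
  bits 10110111110101011010001000010101 = 3084231189

3084231189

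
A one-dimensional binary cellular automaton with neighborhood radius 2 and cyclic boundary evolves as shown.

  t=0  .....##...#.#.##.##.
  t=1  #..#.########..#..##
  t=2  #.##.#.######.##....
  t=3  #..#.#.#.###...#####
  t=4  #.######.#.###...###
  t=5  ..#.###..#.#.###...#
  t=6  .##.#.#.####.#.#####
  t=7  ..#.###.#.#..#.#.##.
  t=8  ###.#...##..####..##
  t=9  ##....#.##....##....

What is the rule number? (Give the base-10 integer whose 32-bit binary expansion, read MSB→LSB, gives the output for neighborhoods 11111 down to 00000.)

  nb #####: next=#  (t=1,i=7, bit31=1)
  nb ####.: next=#  (t=1,i=11, bit30=1)
  nb ###.#: next=.  (t=2,i=12, bit29=0)
  nb ###..: next=#  (t=1,i=0, bit28=1)
  nb ##.##: next=.  (t=0,i=16, bit27=0)
  nb ##.#.: next=.  (t=2,i=4, bit26=0)
  nb ##..#: next=.  (t=1,i=1, bit25=0)
  nb ##...: next=#  (t=0,i=7, bit24=1)
  nb #.###: next=#  (t=1,i=5, bit23=1)
  nb #.##.: next=.  (t=0,i=14, bit22=0)
  nb #.#.#: next=#  (t=0,i=12, bit21=1)
  nb #.#..: next=.  (t=7,i=10, bit20=0)
  nb #..##: next=.  (t=1,i=17, bit19=0)
  nb #..#.: next=#  (t=1,i=2, bit18=1)
  nb #...#: next=#  (t=0,i=8, bit17=1)
  nb #....: next=#  (t=0,i=0, bit16=1)
  nb .####: next=.  (t=1,i=6, bit15=0)
  nb .###.: next=.  (t=1,i=19, bit14=0)
  nb .##.#: next=#  (t=0,i=15, bit13=1)
  nb .##..: next=#  (t=0,i=6, bit12=1)
  nb .#.##: next=.  (t=0,i=13, bit11=0)
  nb .#.#.: next=#  (t=0,i=11, bit10=1)
  nb .#..#: next=.  (t=1,i=16, bit9=0)
  nb .#...: next=.  (t=8,i=5, bit8=0)
  nb ..###: next=.  (t=1,i=18, bit7=0)
  nb ..##.: next=#  (t=0,i=5, bit6=1)
  nb ..#.#: next=#  (t=0,i=10, bit5=1)
  nb ..#..: next=#  (t=1,i=15, bit4=1)
  nb ...##: next=.  (t=0,i=4, bit3=0)
  nb ...#.: next=#  (t=0,i=9, bit2=1)
  nb ....#: next=#  (t=0,i=3, bit1=1)
  nb .....: next=.  (t=0,i=1, bit0=0)
  bits 11010001101001110011010001110110 = 3517396086

3517396086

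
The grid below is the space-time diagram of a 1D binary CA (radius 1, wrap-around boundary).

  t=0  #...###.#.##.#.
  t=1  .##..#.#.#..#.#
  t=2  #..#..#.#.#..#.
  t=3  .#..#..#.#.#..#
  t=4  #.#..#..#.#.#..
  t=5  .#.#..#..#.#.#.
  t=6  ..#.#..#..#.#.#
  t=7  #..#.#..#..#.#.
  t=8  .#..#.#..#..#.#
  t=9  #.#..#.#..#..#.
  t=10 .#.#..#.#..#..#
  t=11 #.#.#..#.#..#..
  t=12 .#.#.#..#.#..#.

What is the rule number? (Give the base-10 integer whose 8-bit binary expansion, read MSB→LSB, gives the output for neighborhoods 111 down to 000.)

177

  ### -> #   bit 7 = 1  t=0,i=5
  ##. -> .   bit 6 = 0  t=0,i=6
  #.# -> #   bit 5 = 1  t=0,i=7
  #.. -> #   bit 4 = 1  t=0,i=1
  .## -> .   bit 3 = 0  t=0,i=4
  .#. -> .   bit 2 = 0  t=0,i=0
  ..# -> .   bit 1 = 0  t=0,i=3
  ... -> #   bit 0 = 1  t=0,i=2
  bits 10110001 = 177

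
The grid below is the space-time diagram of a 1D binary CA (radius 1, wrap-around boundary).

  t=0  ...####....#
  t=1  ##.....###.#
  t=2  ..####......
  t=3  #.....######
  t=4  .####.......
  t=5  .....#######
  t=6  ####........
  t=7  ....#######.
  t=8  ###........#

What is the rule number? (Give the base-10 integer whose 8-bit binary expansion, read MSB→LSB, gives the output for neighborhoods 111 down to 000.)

  ###|.  b7=0 t=0,i=4
  ##.|.  b6=0 t=0,i=6
  #.#|.  b5=0 t=1,i=10
  #..|#  b4=1 t=0,i=0
  .##|.  b3=0 t=0,i=3
  .#.|#  b2=1 t=0,i=11
  ..#|.  b1=0 t=0,i=2
  ...|#  b0=1 t=0,i=1
  bits 00010101 = 21

21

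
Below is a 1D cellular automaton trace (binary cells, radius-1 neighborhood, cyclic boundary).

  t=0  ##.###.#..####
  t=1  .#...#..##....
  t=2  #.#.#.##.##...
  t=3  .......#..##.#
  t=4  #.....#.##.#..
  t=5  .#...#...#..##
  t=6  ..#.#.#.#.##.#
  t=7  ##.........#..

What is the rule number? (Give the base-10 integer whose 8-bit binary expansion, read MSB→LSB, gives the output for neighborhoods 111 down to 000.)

82

  ###|.  b7=0 t=0,i=0
  ##.|#  b6=1 t=0,i=1
  #.#|.  b5=0 t=0,i=2
  #..|#  b4=1 t=0,i=8
  .##|.  b3=0 t=0,i=3
  .#.|.  b2=0 t=0,i=7
  ..#|#  b1=1 t=0,i=9
  ...|.  b0=0 t=1,i=3
  bits 01010010 = 82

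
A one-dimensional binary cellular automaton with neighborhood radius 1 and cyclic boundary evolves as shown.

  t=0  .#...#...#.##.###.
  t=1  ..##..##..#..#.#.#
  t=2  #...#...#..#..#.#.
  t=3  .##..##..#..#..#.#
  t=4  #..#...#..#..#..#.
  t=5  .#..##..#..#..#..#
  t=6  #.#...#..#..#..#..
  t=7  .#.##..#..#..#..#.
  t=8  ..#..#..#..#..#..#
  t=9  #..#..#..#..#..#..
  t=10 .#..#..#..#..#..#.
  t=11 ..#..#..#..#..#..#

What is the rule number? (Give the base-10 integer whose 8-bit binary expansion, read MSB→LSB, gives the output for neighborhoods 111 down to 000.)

  ###|#  b7=1 t=0,i=15
  ##.|.  b6=0 t=0,i=12
  #.#|#  b5=1 t=0,i=10
  #..|#  b4=1 t=0,i=2
  .##|.  b3=0 t=0,i=11
  .#.|.  b2=0 t=0,i=1
  ..#|.  b1=0 t=0,i=0
  ...|#  b0=1 t=0,i=3
  bits 10110001 = 177

177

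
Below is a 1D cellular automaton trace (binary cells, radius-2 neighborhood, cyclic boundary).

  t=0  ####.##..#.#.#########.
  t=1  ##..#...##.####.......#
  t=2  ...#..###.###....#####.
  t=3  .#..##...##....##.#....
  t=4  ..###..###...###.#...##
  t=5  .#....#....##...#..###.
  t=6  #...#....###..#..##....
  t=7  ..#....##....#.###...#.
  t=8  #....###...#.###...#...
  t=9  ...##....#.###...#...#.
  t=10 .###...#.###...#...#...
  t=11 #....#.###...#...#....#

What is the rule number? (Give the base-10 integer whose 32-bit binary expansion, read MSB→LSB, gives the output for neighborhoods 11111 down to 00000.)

212765291

  #####|.  b31=0 t=0,i=15
  ####.|.  b30=0 t=0,i=2
  ###.#|.  b29=0 t=0,i=3
  ###..|.  b28=0 t=1,i=1
  ##.##|#  b27=1 t=0,i=4
  ##.#.|#  b26=1 t=3,i=17
  ##..#|.  b25=0 t=0,i=7
  ##...|.  b24=0 t=1,i=15
  #.###|#  b23=1 t=0,i=0
  #.##.|.  b22=0 t=0,i=5
  #.#.#|#  b21=1 t=0,i=11
  #.#..|.  b20=0 t=3,i=18
  #..##|#  b19=1 t=2,i=5
  #..#.|#  b18=1 t=0,i=8
  #...#|#  b17=1 t=1,i=6
  #....|.  b16=0 t=1,i=16
  .####|#  b15=1 t=0,i=1
  .###.|.  b14=0 t=1,i=0
  .##.#|.  b13=0 t=1,i=9
  .##..|.  b12=0 t=0,i=6
  .#.##|#  b11=1 t=0,i=12
  .#.#.|.  b10=0 t=0,i=10
  .#..#|#  b9=1 t=2,i=4
  .#...|.  b8=0 t=1,i=5
  ..###|.  b7=0 t=1,i=22
  ..##.|#  b6=1 t=1,i=8
  ..#.#|#  b5=1 t=0,i=9
  ..#..|.  b4=0 t=1,i=4
  ...##|#  b3=1 t=1,i=7
  ...#.|.  b2=0 t=2,i=2
  ....#|#  b1=1 t=1,i=20
  .....|#  b0=1 t=1,i=17
  bits 00001100101011101000101001101011 = 212765291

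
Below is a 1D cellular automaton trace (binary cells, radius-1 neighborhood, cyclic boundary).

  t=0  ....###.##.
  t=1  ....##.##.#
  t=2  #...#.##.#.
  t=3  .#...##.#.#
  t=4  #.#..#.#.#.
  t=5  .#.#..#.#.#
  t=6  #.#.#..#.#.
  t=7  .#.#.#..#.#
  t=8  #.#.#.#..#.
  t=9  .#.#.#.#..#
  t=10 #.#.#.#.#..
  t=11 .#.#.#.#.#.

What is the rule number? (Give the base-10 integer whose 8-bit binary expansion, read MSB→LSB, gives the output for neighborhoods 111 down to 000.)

  ###|#  b7=1 t=0,i=5
  ##.|.  b6=0 t=0,i=6
  #.#|#  b5=1 t=0,i=7
  #..|#  b4=1 t=0,i=10
  .##|#  b3=1 t=0,i=4
  .#.|.  b2=0 t=1,i=10
  ..#|.  b1=0 t=0,i=3
  ...|.  b0=0 t=0,i=0
  bits 10111000 = 184

184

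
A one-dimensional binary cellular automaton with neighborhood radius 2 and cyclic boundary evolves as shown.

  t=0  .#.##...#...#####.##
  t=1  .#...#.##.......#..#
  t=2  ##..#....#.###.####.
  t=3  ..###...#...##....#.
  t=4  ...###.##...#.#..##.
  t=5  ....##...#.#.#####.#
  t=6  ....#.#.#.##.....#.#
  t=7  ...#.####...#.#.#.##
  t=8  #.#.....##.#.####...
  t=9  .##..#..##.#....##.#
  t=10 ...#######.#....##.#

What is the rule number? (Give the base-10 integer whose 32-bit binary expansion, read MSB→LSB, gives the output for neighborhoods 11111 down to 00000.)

859596373

  ##### -> .   bit 31 = 0  t=0,i=14
  ####. -> .   bit 30 = 0  t=0,i=15
  ###.# -> #   bit 29 = 1  t=0,i=16
  ###.. -> #   bit 28 = 1  t=3,i=4
  ##.## -> .   bit 27 = 0  t=0,i=17
  ##.#. -> .   bit 26 = 0  t=0,i=0
  ##..# -> #   bit 25 = 1  t=2,i=2
  ##... -> #   bit 24 = 1  t=0,i=5
  #.### -> .   bit 23 = 0  t=2,i=11
  #.##. -> .   bit 22 = 0  t=0,i=3
  #.#.# -> #   bit 21 = 1  t=0,i=1
  #.#.. -> #   bit 20 = 1  t=1,i=1
  #..## -> #   bit 19 = 1  t=4,i=16
  #..#. -> #   bit 18 = 1  t=1,i=18
  #...# -> .   bit 17 = 0  t=0,i=6
  #.... -> .   bit 16 = 0  t=1,i=10
  .#### -> .   bit 15 = 0  t=0,i=13
  .###. -> #   bit 14 = 1  t=2,i=12
  .##.# -> #   bit 13 = 1  t=0,i=19
  .##.. -> .   bit 12 = 0  t=0,i=4
  .#.## -> .   bit 11 = 0  t=0,i=2
  .#.#. -> #   bit 10 = 1  t=1,i=0
  .#..# -> #   bit 9 = 1  t=1,i=17
  .#... -> .   bit 8 = 0  t=0,i=9
  ..### -> .   bit 7 = 0  t=0,i=12
  ..##. -> #   bit 6 = 1  t=3,i=12
  ..#.# -> .   bit 5 = 0  t=1,i=5
  ..#.. -> #   bit 4 = 1  t=0,i=8
  ...## -> .   bit 3 = 0  t=0,i=11
  ...#. -> #   bit 2 = 1  t=0,i=7
  ....# -> .   bit 1 = 0  t=1,i=14
  ..... -> #   bit 0 = 1  t=1,i=11
  bits 00110011001111000110011001010101 = 859596373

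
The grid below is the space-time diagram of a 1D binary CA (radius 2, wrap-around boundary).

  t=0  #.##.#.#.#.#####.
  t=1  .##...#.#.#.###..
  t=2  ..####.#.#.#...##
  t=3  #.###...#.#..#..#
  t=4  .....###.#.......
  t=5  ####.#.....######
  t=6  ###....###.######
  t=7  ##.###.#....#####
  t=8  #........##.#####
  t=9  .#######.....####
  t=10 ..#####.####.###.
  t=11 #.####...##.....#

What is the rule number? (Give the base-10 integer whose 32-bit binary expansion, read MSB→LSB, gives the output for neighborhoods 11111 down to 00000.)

3275988103

  [31] ##### => #  t=0,i=13
  [30] ####. => #  t=0,i=14
  [29] ###.# => .  t=0,i=15
  [28] ###.. => .  t=1,i=14
  [27] ##.## => .  t=3,i=1
  [26] ##.#. => .  t=0,i=4
  [25] ##..# => #  t=2,i=0
  [24] ##... => #  t=1,i=3
  [23] #.### => .  t=0,i=11
  [22] #.##. => #  t=0,i=2
  [21] #.#.# => .  t=0,i=0
  [20] #.#.. => .  t=2,i=11
  [19] #..## => .  t=2,i=1
  [18] #..#. => .  t=3,i=12
  [17] #...# => #  t=1,i=4
  [16] #.... => #  t=4,i=11
  [15] .#### => #  t=0,i=12
  [14] .###. => .  t=1,i=13
  [13] .##.# => .  t=0,i=3
  [12] .##.. => #  t=1,i=2
  [11] .#.## => #  t=0,i=1
  [10] .#.#. => #  t=0,i=6
  [9] .#..# => .  t=3,i=11
  [8] .#... => .  t=2,i=12
  [7] ..### => #  t=2,i=2
  [6] ..##. => .  t=1,i=1
  [5] ..#.# => .  t=1,i=6
  [4] ..#.. => .  t=3,i=13
  [3] ...## => .  t=1,i=0
  [2] ...#. => #  t=1,i=5
  [1] ....# => #  t=4,i=3
  [0] ..... => #  t=4,i=0
  bits 11000011010000111001110010000111 = 3275988103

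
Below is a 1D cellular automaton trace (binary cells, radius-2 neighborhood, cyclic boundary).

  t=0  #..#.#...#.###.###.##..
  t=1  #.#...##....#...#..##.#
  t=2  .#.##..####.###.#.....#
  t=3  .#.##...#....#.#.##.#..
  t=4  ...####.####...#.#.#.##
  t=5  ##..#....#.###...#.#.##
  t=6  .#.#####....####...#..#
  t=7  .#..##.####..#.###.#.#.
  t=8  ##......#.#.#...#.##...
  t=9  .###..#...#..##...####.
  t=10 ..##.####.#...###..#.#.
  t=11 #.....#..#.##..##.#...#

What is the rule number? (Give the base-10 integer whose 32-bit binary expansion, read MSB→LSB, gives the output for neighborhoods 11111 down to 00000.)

  ##### -> #   bit 31 = 1  t=6,i=5
  ####. -> .   bit 30 = 0  t=2,i=9
  ###.# -> .   bit 29 = 0  t=0,i=13
  ###.. -> #   bit 28 = 1  t=4,i=11
  ##.## -> .   bit 27 = 0  t=0,i=14
  ##.#. -> #   bit 26 = 1  t=1,i=1
  ##..# -> .   bit 25 = 0  t=0,i=21
  ##... -> #   bit 24 = 1  t=1,i=8
  #.### -> .   bit 23 = 0  t=0,i=11
  #.##. -> #   bit 22 = 1  t=0,i=19
  #.#.# -> #   bit 21 = 1  t=2,i=1
  #.#.. -> .   bit 20 = 0  t=0,i=5
  #..## -> .   bit 19 = 0  t=1,i=18
  #..#. -> #   bit 18 = 1  t=0,i=2
  #...# -> #   bit 17 = 1  t=0,i=7
  #.... -> #   bit 16 = 1  t=1,i=9
  .#### -> #   bit 15 = 1  t=2,i=8
  .###. -> #   bit 14 = 1  t=0,i=12
  .##.# -> .   bit 13 = 0  t=1,i=0
  .##.. -> #   bit 12 = 1  t=0,i=20
  .#.## -> .   bit 11 = 0  t=0,i=10
  .#.#. -> .   bit 10 = 0  t=0,i=4
  .#..# -> .   bit 9 = 0  t=0,i=1
  .#... -> #   bit 8 = 1  t=0,i=6
  ..### -> .   bit 7 = 0  t=2,i=7
  ..##. -> .   bit 6 = 0  t=1,i=6
  ..#.# -> .   bit 5 = 0  t=0,i=3
  ..#.. -> #   bit 4 = 1  t=0,i=0
  ...## -> .   bit 3 = 0  t=1,i=5
  ...#. -> .   bit 2 = 0  t=0,i=8
  ....# -> #   bit 1 = 1  t=1,i=10
  ..... -> .   bit 0 = 0  t=2,i=19
  bits 10010101011001111101000100010010 = 2506608914

2506608914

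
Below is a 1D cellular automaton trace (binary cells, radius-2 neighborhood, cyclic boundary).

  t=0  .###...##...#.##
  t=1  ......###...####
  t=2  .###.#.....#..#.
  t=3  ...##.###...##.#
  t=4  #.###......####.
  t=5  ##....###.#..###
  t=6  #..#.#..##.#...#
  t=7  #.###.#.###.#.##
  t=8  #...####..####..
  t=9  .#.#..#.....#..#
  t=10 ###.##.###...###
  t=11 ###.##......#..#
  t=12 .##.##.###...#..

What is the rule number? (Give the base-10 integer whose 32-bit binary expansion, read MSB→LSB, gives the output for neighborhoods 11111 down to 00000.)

  [31] ##### => #  t=5,i=15
  [30] ####. => #  t=1,i=14
  [29] ###.# => #  t=2,i=3
  [28] ###.. => .  t=0,i=3
  [27] ##.## => .  t=0,i=0
  [26] ##.#. => #  t=2,i=4
  [25] ##..# => .  t=6,i=1
  [24] ##... => .  t=0,i=4
  [23] #.### => .  t=0,i=1
  [22] #.##. => #  t=0,i=14
  [21] #.#.# => #  t=4,i=0
  [20] #.#.. => .  t=2,i=5
  [19] #..## => .  t=2,i=0
  [18] #..#. => #  t=2,i=13
  [17] #...# => .  t=0,i=5
  [16] #.... => #  t=1,i=1
  [15] .#### => .  t=1,i=13
  [14] .###. => .  t=0,i=2
  [13] .##.# => #  t=0,i=15
  [12] .##.. => #  t=0,i=8
  [11] .#.## => #  t=0,i=13
  [10] .#.#. => #  t=6,i=4
  [9] .#..# => #  t=2,i=12
  [8] .#... => #  t=2,i=6
  [7] ..### => .  t=1,i=6
  [6] ..##. => #  t=0,i=7
  [5] ..#.# => #  t=0,i=12
  [4] ..#.. => .  t=2,i=11
  [3] ...## => #  t=0,i=6
  [2] ...#. => .  t=0,i=11
  [1] ....# => .  t=1,i=4
  [0] ..... => #  t=1,i=2
  bits 11100100011001010011111101101001 = 3831840617

3831840617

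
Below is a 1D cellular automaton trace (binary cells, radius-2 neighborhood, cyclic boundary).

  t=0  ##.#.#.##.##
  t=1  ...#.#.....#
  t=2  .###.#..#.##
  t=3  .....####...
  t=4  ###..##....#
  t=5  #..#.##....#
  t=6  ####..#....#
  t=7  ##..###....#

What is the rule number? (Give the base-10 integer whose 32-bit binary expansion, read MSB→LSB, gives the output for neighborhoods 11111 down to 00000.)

  #####|#  b31=1 t=6,i=1
  ####.|.  b30=0 t=0,i=0
  ###.#|.  b29=0 t=0,i=1
  ###..|.  b28=0 t=3,i=8
  ##.##|.  b27=0 t=0,i=9
  ##.#.|.  b26=0 t=0,i=2
  ##..#|#  b25=1 t=4,i=3
  ##...|.  b24=0 t=3,i=9
  #.###|.  b23=0 t=0,i=10
  #.##.|.  b22=0 t=0,i=7
  #.#.#|#  b21=1 t=0,i=3
  #.#..|#  b20=1 t=1,i=5
  #..##|.  b19=0 t=4,i=4
  #..#.|#  b18=1 t=2,i=7
  #...#|#  b17=1 t=1,i=1
  #....|.  b16=0 t=1,i=7
  .####|#  b15=1 t=0,i=11
  .###.|.  b14=0 t=2,i=2
  .##.#|.  b13=0 t=0,i=8
  .##..|#  b12=1 t=4,i=6
  .#.##|.  b11=0 t=0,i=6
  .#.#.|.  b10=0 t=0,i=4
  .#..#|#  b9=1 t=2,i=6
  .#...|.  b8=0 t=1,i=0
  ..###|#  b7=1 t=3,i=5
  ..##.|#  b6=1 t=4,i=5
  ..#.#|#  b5=1 t=1,i=3
  ..#..|#  b4=1 t=1,i=11
  ...##|.  b3=0 t=3,i=4
  ...#.|#  b2=1 t=1,i=2
  ....#|.  b1=0 t=1,i=9
  .....|#  b0=1 t=1,i=8
  bits 10000010001101101001001011110101 = 2184614645

2184614645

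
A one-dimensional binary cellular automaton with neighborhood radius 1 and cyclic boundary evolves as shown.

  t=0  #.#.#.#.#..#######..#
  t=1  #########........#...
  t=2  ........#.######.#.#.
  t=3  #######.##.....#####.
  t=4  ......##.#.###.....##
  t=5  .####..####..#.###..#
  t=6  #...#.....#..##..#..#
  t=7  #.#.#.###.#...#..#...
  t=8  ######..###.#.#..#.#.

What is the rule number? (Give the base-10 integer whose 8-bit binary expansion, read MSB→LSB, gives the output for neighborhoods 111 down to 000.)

101

  ### -> .   bit 7 = 0  t=0,i=12
  ##. -> #   bit 6 = 1  t=0,i=0
  #.# -> #   bit 5 = 1  t=0,i=1
  #.. -> .   bit 4 = 0  t=0,i=9
  .## -> .   bit 3 = 0  t=0,i=11
  .#. -> #   bit 2 = 1  t=0,i=2
  ..# -> .   bit 1 = 0  t=0,i=10
  ... -> #   bit 0 = 1  t=1,i=10
  bits 01100101 = 101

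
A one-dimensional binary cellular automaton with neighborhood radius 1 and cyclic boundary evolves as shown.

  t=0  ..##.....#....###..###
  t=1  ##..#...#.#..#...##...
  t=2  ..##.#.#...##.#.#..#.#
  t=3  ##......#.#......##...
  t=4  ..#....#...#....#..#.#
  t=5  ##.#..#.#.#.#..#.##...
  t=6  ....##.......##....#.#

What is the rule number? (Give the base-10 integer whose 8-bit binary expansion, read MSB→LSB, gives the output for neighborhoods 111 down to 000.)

  nb ###: next=.  (t=0,i=15, bit7=0)
  nb ##.: next=.  (t=0,i=3, bit6=0)
  nb #.#: next=.  (t=1,i=9, bit5=0)
  nb #..: next=#  (t=0,i=0, bit4=1)
  nb .##: next=.  (t=0,i=2, bit3=0)
  nb .#.: next=.  (t=0,i=9, bit2=0)
  nb ..#: next=#  (t=0,i=1, bit1=1)
  nb ...: next=.  (t=0,i=5, bit0=0)
  bits 00010010 = 18

18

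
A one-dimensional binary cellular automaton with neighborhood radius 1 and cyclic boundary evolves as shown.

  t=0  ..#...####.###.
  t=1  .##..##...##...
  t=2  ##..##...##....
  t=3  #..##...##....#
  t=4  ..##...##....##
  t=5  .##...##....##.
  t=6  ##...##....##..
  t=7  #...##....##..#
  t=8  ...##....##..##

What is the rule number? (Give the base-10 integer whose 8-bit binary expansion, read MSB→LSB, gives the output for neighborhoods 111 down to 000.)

46

  [7] ### => .  t=0,i=7
  [6] ##. => .  t=0,i=9
  [5] #.# => #  t=0,i=10
  [4] #.. => .  t=0,i=3
  [3] .## => #  t=0,i=6
  [2] .#. => #  t=0,i=2
  [1] ..# => #  t=0,i=1
  [0] ... => .  t=0,i=0
  bits 00101110 = 46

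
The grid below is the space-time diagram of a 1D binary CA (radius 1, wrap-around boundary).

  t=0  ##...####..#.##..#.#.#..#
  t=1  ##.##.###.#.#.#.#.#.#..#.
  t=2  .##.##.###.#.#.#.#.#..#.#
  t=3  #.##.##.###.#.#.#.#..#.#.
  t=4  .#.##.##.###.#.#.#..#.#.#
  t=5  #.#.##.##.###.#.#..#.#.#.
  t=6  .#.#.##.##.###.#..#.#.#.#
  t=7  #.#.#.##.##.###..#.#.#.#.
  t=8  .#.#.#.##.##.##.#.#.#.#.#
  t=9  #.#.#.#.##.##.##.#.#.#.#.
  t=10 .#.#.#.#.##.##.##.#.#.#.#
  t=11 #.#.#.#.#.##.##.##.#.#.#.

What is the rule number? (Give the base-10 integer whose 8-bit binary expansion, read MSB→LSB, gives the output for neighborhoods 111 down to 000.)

227

  [7] ### => #  t=0,i=0
  [6] ##. => #  t=0,i=1
  [5] #.# => #  t=0,i=12
  [4] #.. => .  t=0,i=2
  [3] .## => .  t=0,i=5
  [2] .#. => .  t=0,i=11
  [1] ..# => #  t=0,i=4
  [0] ... => #  t=0,i=3
  bits 11100011 = 227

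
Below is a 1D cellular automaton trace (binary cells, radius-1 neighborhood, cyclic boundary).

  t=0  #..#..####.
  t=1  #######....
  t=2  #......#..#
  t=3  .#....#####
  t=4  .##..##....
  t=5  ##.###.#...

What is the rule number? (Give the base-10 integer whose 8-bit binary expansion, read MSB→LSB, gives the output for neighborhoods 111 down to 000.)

  nb ###: next=.  (t=0,i=7, bit7=0)
  nb ##.: next=.  (t=0,i=9, bit6=0)
  nb #.#: next=.  (t=0,i=10, bit5=0)
  nb #..: next=#  (t=0,i=1, bit4=1)
  nb .##: next=#  (t=0,i=6, bit3=1)
  nb .#.: next=#  (t=0,i=0, bit2=1)
  nb ..#: next=#  (t=0,i=2, bit1=1)
  nb ...: next=.  (t=1,i=8, bit0=0)
  bits 00011110 = 30

30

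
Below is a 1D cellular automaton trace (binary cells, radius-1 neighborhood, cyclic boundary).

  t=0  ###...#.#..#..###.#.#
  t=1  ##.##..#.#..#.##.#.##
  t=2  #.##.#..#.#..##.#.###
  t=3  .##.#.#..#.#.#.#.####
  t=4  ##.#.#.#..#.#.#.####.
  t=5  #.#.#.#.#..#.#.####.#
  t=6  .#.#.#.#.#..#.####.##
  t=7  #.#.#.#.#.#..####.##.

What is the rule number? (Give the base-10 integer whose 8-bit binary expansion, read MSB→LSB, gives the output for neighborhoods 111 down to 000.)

  nb ###: next=#  (t=0,i=0, bit7=1)
  nb ##.: next=.  (t=0,i=2, bit6=0)
  nb #.#: next=#  (t=0,i=7, bit5=1)
  nb #..: next=#  (t=0,i=3, bit4=1)
  nb .##: next=#  (t=0,i=14, bit3=1)
  nb .#.: next=.  (t=0,i=6, bit2=0)
  nb ..#: next=.  (t=0,i=5, bit1=0)
  nb ...: next=#  (t=0,i=4, bit0=1)
  bits 10111001 = 185

185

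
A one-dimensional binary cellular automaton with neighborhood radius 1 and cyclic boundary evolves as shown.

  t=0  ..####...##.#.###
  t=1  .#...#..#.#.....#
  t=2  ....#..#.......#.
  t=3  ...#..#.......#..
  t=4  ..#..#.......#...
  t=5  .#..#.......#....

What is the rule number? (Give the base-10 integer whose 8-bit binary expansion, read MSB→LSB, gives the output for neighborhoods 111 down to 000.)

66

  [7] ### => .  t=0,i=3
  [6] ##. => #  t=0,i=5
  [5] #.# => .  t=0,i=11
  [4] #.. => .  t=0,i=0
  [3] .## => .  t=0,i=2
  [2] .#. => .  t=0,i=12
  [1] ..# => #  t=0,i=1
  [0] ... => .  t=0,i=7
  bits 01000010 = 66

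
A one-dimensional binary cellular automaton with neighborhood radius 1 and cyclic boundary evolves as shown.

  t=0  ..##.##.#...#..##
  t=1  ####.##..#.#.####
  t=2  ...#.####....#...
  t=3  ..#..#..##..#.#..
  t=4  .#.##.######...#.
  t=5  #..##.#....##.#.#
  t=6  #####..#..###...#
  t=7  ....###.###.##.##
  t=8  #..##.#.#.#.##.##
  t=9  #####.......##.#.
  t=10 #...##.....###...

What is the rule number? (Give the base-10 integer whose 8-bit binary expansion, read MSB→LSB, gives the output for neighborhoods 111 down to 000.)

90

  ### -> .   bit 7 = 0  t=1,i=0
  ##. -> #   bit 6 = 1  t=0,i=3
  #.# -> .   bit 5 = 0  t=0,i=4
  #.. -> #   bit 4 = 1  t=0,i=0
  .## -> #   bit 3 = 1  t=0,i=2
  .#. -> .   bit 2 = 0  t=0,i=8
  ..# -> #   bit 1 = 1  t=0,i=1
  ... -> .   bit 0 = 0  t=0,i=10
  bits 01011010 = 90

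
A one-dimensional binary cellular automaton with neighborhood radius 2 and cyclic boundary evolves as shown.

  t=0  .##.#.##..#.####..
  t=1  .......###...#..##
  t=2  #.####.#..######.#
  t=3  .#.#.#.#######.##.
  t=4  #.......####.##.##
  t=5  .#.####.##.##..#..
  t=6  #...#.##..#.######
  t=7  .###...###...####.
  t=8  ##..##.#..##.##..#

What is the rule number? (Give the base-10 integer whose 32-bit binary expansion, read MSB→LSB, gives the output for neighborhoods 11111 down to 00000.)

  #####|#  b31=1 t=2,i=12
  ####.|.  b30=0 t=0,i=14
  ###.#|#  b29=1 t=2,i=5
  ###..|.  b28=0 t=0,i=15
  ##.##|#  b27=1 t=2,i=1
  ##.#.|.  b26=0 t=0,i=3
  ##..#|#  b25=1 t=0,i=8
  ##...|#  b24=1 t=0,i=16
  #.###|.  b23=0 t=0,i=12
  #.##.|.  b22=0 t=0,i=6
  #.#.#|.  b21=0 t=0,i=4
  #.#..|#  b20=1 t=2,i=7
  #..##|#  b19=1 t=1,i=15
  #..#.|#  b18=1 t=0,i=9
  #...#|#  b17=1 t=0,i=17
  #....|.  b16=0 t=1,i=1
  .####|#  b15=1 t=0,i=13
  .###.|.  b14=0 t=1,i=8
  .##.#|.  b13=0 t=0,i=2
  .##..|#  b12=1 t=0,i=7
  .#.##|.  b11=0 t=0,i=5
  .#.#.|.  b10=0 t=3,i=2
  .#..#|#  b9=1 t=1,i=14
  .#...|#  b8=1 t=5,i=16
  ..###|#  b7=1 t=1,i=7
  ..##.|.  b6=0 t=0,i=1
  ..#.#|.  b5=0 t=0,i=10
  ..#..|#  b4=1 t=1,i=13
  ...##|.  b3=0 t=0,i=0
  ...#.|#  b2=1 t=1,i=12
  ....#|#  b1=1 t=1,i=5
  .....|#  b0=1 t=1,i=2
  bits 10101011000111101001001110010111 = 2870907799

2870907799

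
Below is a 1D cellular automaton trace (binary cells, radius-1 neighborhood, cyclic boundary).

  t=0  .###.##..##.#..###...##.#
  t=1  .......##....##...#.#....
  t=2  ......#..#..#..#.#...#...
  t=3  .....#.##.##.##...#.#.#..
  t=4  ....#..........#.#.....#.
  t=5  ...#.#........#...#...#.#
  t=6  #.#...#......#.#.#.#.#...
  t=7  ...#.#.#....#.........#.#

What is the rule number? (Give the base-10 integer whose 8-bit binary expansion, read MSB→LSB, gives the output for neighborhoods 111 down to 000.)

  ### -> .   bit 7 = 0  t=0,i=2
  ##. -> .   bit 6 = 0  t=0,i=3
  #.# -> .   bit 5 = 0  t=0,i=0
  #.. -> #   bit 4 = 1  t=0,i=7
  .## -> .   bit 3 = 0  t=0,i=1
  .#. -> .   bit 2 = 0  t=0,i=12
  ..# -> #   bit 1 = 1  t=0,i=8
  ... -> .   bit 0 = 0  t=0,i=19
  bits 00010010 = 18

18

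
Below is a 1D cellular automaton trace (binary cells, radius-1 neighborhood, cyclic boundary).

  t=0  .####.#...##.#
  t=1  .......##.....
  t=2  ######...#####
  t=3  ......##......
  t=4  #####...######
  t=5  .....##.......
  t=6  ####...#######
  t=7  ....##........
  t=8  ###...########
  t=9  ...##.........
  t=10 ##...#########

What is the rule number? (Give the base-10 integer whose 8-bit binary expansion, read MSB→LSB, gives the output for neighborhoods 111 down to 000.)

  ###|.  b7=0 t=0,i=2
  ##.|.  b6=0 t=0,i=4
  #.#|.  b5=0 t=0,i=0
  #..|#  b4=1 t=0,i=7
  .##|.  b3=0 t=0,i=1
  .#.|.  b2=0 t=0,i=6
  ..#|.  b1=0 t=0,i=9
  ...|#  b0=1 t=0,i=8
  bits 00010001 = 17

17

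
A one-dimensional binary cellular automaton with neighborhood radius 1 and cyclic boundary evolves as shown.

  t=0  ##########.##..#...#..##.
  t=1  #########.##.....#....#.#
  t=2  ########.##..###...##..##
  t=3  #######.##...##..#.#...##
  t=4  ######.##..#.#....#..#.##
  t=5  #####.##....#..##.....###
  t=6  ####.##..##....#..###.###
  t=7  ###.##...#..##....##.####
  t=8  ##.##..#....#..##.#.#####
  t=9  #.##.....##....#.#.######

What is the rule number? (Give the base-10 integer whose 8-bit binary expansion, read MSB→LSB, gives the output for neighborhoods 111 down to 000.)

169

  ### -> #   bit 7 = 1  t=0,i=1
  ##. -> .   bit 6 = 0  t=0,i=9
  #.# -> #   bit 5 = 1  t=0,i=10
  #.. -> .   bit 4 = 0  t=0,i=13
  .## -> #   bit 3 = 1  t=0,i=0
  .#. -> .   bit 2 = 0  t=0,i=15
  ..# -> .   bit 1 = 0  t=0,i=14
  ... -> #   bit 0 = 1  t=0,i=17
  bits 10101001 = 169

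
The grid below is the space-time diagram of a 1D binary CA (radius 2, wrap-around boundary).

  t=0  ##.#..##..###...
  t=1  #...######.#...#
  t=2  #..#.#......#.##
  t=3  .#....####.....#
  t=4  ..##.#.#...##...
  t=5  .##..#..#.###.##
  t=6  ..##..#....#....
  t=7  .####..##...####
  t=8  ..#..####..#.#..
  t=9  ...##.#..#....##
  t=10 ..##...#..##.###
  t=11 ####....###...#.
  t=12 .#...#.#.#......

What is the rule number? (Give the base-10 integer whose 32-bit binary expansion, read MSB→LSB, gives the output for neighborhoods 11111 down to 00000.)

  #####|.  b31=0 t=1,i=6
  ####.|.  b30=0 t=1,i=8
  ###.#|.  b29=0 t=1,i=9
  ###..|.  b28=0 t=0,i=12
  ##.##|.  b27=0 t=5,i=0
  ##.#.|.  b26=0 t=0,i=2
  ##..#|#  b25=1 t=0,i=8
  ##...|.  b24=0 t=0,i=13
  #.###|.  b23=0 t=2,i=14
  #.##.|.  b22=0 t=5,i=1
  #.#.#|#  b21=1 t=4,i=5
  #.#..|.  b20=0 t=0,i=3
  #..##|#  b19=1 t=0,i=5
  #..#.|.  b18=0 t=2,i=2
  #...#|.  b17=0 t=0,i=14
  #....|#  b16=1 t=2,i=7
  .####|#  b15=1 t=1,i=5
  .###.|#  b14=1 t=0,i=11
  .##.#|.  b13=0 t=0,i=1
  .##..|#  b12=1 t=0,i=7
  .#.##|.  b11=0 t=2,i=13
  .#.#.|.  b10=0 t=2,i=4
  .#..#|#  b9=1 t=0,i=4
  .#...|#  b8=1 t=1,i=12
  ..###|.  b7=0 t=0,i=10
  ..##.|#  b6=1 t=0,i=0
  ..#.#|.  b5=0 t=2,i=3
  ..#..|.  b4=0 t=5,i=5
  ...##|#  b3=1 t=0,i=15
  ...#.|.  b2=0 t=2,i=11
  ....#|.  b1=0 t=2,i=10
  .....|#  b0=1 t=2,i=8
  bits 00000010001010011101001101001001 = 36295497

36295497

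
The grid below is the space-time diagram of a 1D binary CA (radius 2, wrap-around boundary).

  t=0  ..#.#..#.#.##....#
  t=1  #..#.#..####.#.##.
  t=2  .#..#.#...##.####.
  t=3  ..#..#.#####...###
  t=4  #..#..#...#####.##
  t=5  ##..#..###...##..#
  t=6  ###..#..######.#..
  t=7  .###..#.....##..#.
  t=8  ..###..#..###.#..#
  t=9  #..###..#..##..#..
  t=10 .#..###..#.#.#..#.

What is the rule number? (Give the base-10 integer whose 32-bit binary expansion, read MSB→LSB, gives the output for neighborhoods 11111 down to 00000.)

  #####|.  b31=0 t=3,i=9
  ####.|#  b30=1 t=1,i=10
  ###.#|#  b29=1 t=1,i=11
  ###..|#  b28=1 t=2,i=16
  ##.##|.  b27=0 t=2,i=12
  ##.#.|.  b26=0 t=1,i=12
  ##..#|#  b25=1 t=2,i=17
  ##...|#  b24=1 t=0,i=13
  #.###|.  b23=0 t=2,i=13
  #.##.|#  b22=1 t=0,i=11
  #.#.#|#  b21=1 t=0,i=9
  #.#..|.  b20=0 t=0,i=4
  #..##|.  b19=0 t=1,i=7
  #..#.|.  b18=0 t=0,i=1
  #...#|#  b17=1 t=2,i=8
  #....|.  b16=0 t=0,i=14
  .####|.  b15=0 t=1,i=9
  .###.|#  b14=1 t=3,i=16
  .##.#|#  b13=1 t=1,i=16
  .##..|.  b12=0 t=0,i=12
  .#.##|#  b11=1 t=0,i=10
  .#.#.|#  b10=1 t=0,i=3
  .#..#|#  b9=1 t=0,i=0
  .#...|#  b8=1 t=2,i=7
  ..###|.  b7=0 t=1,i=8
  ..##.|#  b6=1 t=2,i=10
  ..#.#|.  b5=0 t=0,i=2
  ..#..|.  b4=0 t=0,i=17
  ...##|#  b3=1 t=2,i=9
  ...#.|#  b2=1 t=0,i=16
  ....#|#  b1=1 t=0,i=15
  .....|.  b0=0 t=7,i=9
  bits 01110011011000100110111101001110 = 1935830862

1935830862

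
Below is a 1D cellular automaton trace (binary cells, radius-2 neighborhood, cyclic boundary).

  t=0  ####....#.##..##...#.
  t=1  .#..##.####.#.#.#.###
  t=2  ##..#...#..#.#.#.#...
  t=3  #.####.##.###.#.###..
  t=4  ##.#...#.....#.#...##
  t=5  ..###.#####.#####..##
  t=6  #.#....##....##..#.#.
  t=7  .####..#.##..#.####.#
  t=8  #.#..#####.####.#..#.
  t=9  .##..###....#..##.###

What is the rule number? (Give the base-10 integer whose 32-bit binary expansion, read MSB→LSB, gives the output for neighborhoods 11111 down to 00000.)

2270531061

  [31] ##### => #  t=5,i=8
  [30] ####. => .  t=0,i=2
  [29] ###.# => .  t=1,i=10
  [28] ###.. => .  t=0,i=3
  [27] ##.## => .  t=1,i=6
  [26] ##.#. => #  t=1,i=0
  [25] ##..# => #  t=0,i=12
  [24] ##... => #  t=0,i=4
  [23] #.### => .  t=0,i=0
  [22] #.##. => #  t=0,i=10
  [21] #.#.# => .  t=1,i=12
  [20] #.#.. => #  t=1,i=1
  [19] #..## => .  t=0,i=13
  [18] #..#. => #  t=2,i=3
  [17] #...# => .  t=0,i=17
  [16] #.... => #  t=0,i=5
  [15] .#### => #  t=0,i=1
  [14] .###. => .  t=1,i=19
  [13] .##.# => .  t=1,i=5
  [12] .##.. => .  t=0,i=11
  [11] .#.## => #  t=0,i=9
  [10] .#.#. => #  t=1,i=13
  [9] .#..# => .  t=1,i=2
  [8] .#... => #  t=2,i=5
  [7] ..### => #  t=4,i=19
  [6] ..##. => #  t=0,i=14
  [5] ..#.# => #  t=0,i=8
  [4] ..#.. => #  t=2,i=4
  [3] ...## => .  t=2,i=20
  [2] ...#. => #  t=0,i=7
  [1] ....# => .  t=0,i=6
  [0] ..... => #  t=4,i=10
  bits 10000111010101011000110111110101 = 2270531061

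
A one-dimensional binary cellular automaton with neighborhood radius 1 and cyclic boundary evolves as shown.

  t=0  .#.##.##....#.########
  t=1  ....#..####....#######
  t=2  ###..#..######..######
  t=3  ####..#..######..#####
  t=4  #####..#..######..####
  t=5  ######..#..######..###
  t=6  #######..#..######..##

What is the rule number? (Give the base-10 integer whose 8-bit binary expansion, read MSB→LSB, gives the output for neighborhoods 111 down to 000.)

  ### -> #   bit 7 = 1  t=0,i=15
  ##. -> #   bit 6 = 1  t=0,i=4
  #.# -> .   bit 5 = 0  t=0,i=0
  #.. -> #   bit 4 = 1  t=0,i=8
  .## -> .   bit 3 = 0  t=0,i=3
  .#. -> .   bit 2 = 0  t=0,i=1
  ..# -> .   bit 1 = 0  t=0,i=11
  ... -> #   bit 0 = 1  t=0,i=9
  bits 11010001 = 209

209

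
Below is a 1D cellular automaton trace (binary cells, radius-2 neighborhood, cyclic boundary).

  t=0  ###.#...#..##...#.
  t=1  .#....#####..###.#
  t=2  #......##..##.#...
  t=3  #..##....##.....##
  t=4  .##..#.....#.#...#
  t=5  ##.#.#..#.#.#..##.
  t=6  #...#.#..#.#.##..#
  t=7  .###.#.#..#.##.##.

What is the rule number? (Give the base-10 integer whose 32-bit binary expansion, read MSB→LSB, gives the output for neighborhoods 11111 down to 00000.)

2336935445

  [31] ##### => #  t=1,i=8
  [30] ####. => .  t=1,i=9
  [29] ###.# => .  t=0,i=2
  [28] ###.. => .  t=1,i=10
  [27] ##.## => #  t=5,i=17
  [26] ##.#. => .  t=0,i=3
  [25] ##..# => #  t=1,i=11
  [24] ##... => #  t=0,i=13
  [23] #.### => .  t=0,i=0
  [22] #.##. => #  t=4,i=1
  [21] #.#.# => .  t=1,i=17
  [20] #.#.. => .  t=0,i=4
  [19] #..## => #  t=0,i=10
  [18] #..#. => .  t=4,i=4
  [17] #...# => #  t=0,i=6
  [16] #.... => .  t=1,i=3
  [15] .#### => #  t=1,i=7
  [14] .###. => #  t=0,i=1
  [13] .##.# => .  t=2,i=12
  [12] .##.. => .  t=0,i=12
  [11] .#.## => #  t=0,i=17
  [10] .#.#. => #  t=1,i=0
  [9] .#..# => #  t=0,i=9
  [8] .#... => .  t=0,i=5
  [7] ..### => .  t=1,i=6
  [6] ..##. => .  t=0,i=11
  [5] ..#.# => .  t=0,i=16
  [4] ..#.. => #  t=0,i=8
  [3] ...## => .  t=1,i=5
  [2] ...#. => #  t=0,i=7
  [1] ....# => .  t=1,i=4
  [0] ..... => #  t=2,i=3
  bits 10001011010010101100111000010101 = 2336935445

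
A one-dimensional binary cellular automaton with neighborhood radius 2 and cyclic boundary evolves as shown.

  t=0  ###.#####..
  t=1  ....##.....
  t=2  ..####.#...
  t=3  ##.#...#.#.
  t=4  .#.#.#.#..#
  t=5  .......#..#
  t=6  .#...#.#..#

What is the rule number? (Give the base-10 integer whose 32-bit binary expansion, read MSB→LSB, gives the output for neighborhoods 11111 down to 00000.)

  #####|.  b31=0 t=0,i=6
  ####.|.  b30=0 t=0,i=7
  ###.#|.  b29=0 t=0,i=2
  ###..|.  b28=0 t=0,i=8
  ##.##|.  b27=0 t=0,i=3
  ##.#.|.  b26=0 t=2,i=6
  ##..#|.  b25=0 t=0,i=9
  ##...|.  b24=0 t=1,i=6
  #.###|#  b23=1 t=0,i=4
  #.##.|.  b22=0 t=3,i=0
  #.#.#|.  b21=0 t=3,i=9
  #.#..|#  b20=1 t=2,i=7
  #..##|.  b19=0 t=0,i=10
  #..#.|.  b18=0 t=4,i=9
  #...#|#  b17=1 t=3,i=5
  #....|#  b16=1 t=1,i=7
  .####|#  b15=1 t=0,i=5
  .###.|.  b14=0 t=0,i=1
  .##.#|#  b13=1 t=3,i=1
  .##..|#  b12=1 t=1,i=5
  .#.##|#  b11=1 t=3,i=10
  .#.#.|.  b10=0 t=3,i=8
  .#..#|.  b9=0 t=4,i=8
  .#...|.  b8=0 t=2,i=8
  ..###|.  b7=0 t=0,i=0
  ..##.|#  b6=1 t=1,i=4
  ..#.#|#  b5=1 t=3,i=7
  ..#..|#  b4=1 t=5,i=7
  ...##|#  b3=1 t=1,i=3
  ...#.|.  b2=0 t=3,i=6
  ....#|#  b1=1 t=1,i=2
  .....|.  b0=0 t=1,i=0
  bits 00000000100100111011100001111010 = 9681018

9681018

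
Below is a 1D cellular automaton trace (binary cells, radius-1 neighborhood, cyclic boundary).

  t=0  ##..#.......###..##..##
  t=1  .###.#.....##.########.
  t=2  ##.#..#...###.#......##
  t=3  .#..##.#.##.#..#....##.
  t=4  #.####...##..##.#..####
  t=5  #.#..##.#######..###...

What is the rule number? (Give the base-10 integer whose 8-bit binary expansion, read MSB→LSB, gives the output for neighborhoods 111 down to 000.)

  ###|.  b7=0 t=0,i=0
  ##.|#  b6=1 t=0,i=1
  #.#|.  b5=0 t=1,i=4
  #..|#  b4=1 t=0,i=2
  .##|#  b3=1 t=0,i=12
  .#.|.  b2=0 t=0,i=4
  ..#|#  b1=1 t=0,i=3
  ...|.  b0=0 t=0,i=6
  bits 01011010 = 90

90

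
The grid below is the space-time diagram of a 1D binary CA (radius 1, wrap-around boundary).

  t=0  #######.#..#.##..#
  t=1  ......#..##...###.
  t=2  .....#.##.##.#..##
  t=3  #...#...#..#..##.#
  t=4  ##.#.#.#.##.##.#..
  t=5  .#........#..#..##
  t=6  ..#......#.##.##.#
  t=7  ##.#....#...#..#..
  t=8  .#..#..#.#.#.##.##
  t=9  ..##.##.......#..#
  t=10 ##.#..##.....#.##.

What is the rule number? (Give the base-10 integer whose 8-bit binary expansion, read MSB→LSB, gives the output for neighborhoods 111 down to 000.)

  ### -> .   bit 7 = 0  t=0,i=0
  ##. -> #   bit 6 = 1  t=0,i=6
  #.# -> .   bit 5 = 0  t=0,i=7
  #.. -> #   bit 4 = 1  t=0,i=9
  .## -> .   bit 3 = 0  t=0,i=13
  .#. -> .   bit 2 = 0  t=0,i=8
  ..# -> #   bit 1 = 1  t=0,i=10
  ... -> .   bit 0 = 0  t=1,i=0
  bits 01010010 = 82

82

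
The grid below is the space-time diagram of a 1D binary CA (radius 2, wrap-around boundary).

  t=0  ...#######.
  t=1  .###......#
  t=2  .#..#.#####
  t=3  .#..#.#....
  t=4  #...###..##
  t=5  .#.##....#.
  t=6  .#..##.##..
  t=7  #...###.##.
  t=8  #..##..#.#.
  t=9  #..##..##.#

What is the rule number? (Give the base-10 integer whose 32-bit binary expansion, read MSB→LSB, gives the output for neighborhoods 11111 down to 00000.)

  #####|.  b31=0 t=0,i=5
  ####.|.  b30=0 t=0,i=8
  ###.#|.  b29=0 t=2,i=10
  ###..|.  b28=0 t=0,i=9
  ##.##|#  b27=1 t=6,i=6
  ##.#.|.  b26=0 t=2,i=0
  ##..#|.  b25=0 t=4,i=7
  ##...|#  b24=1 t=0,i=10
  #.###|#  b23=1 t=1,i=1
  #.##.|.  b22=0 t=5,i=3
  #.#.#|.  b21=0 t=8,i=9
  #.#..|#  b20=1 t=2,i=1
  #..##|.  b19=0 t=4,i=8
  #..#.|.  b18=0 t=2,i=3
  #...#|.  b17=0 t=4,i=2
  #....|.  b16=0 t=0,i=0
  .####|.  b15=0 t=0,i=4
  .###.|.  b14=0 t=1,i=2
  .##.#|#  b13=1 t=6,i=5
  .##..|#  b12=1 t=5,i=4
  .#.##|.  b11=0 t=1,i=0
  .#.#.|#  b10=1 t=3,i=5
  .#..#|.  b9=0 t=2,i=2
  .#...|.  b8=0 t=3,i=7
  ..###|#  b7=1 t=0,i=3
  ..##.|#  b6=1 t=6,i=4
  ..#.#|#  b5=1 t=1,i=10
  ..#..|.  b4=0 t=3,i=1
  ...##|#  b3=1 t=0,i=2
  ...#.|#  b2=1 t=1,i=9
  ....#|#  b1=1 t=0,i=1
  .....|#  b0=1 t=1,i=6
  bits 00001001100100000011010011101111 = 160445679

160445679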